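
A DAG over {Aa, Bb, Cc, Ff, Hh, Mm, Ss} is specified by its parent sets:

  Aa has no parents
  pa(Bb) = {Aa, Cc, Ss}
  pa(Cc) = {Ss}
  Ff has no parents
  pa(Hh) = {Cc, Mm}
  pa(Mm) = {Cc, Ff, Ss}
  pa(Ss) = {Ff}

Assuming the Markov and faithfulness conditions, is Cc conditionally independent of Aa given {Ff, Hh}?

We examine all 6 paths between Cc and Aa:
  1. Cc → Hh ← Mm ← Ff → Ss → Bb ← Aa — Hh:collider[open]; Mm:chain[open]; Ff:fork[blocks]; Ss:chain[open]; Bb:collider[blocks] ⇒ blocked
  2. Cc → Hh ← Mm ← Ss → Bb ← Aa — Hh:collider[open]; Mm:chain[open]; Ss:fork[open]; Bb:collider[blocks] ⇒ blocked
  3. Cc ← Ss → Bb ← Aa — Ss:fork[open]; Bb:collider[blocks] ⇒ blocked
  4. Cc → Bb ← Aa — Bb:collider[blocks] ⇒ blocked
  5. Cc → Mm ← Ff → Ss → Bb ← Aa — Mm:collider[open]; Ff:fork[blocks]; Ss:chain[open]; Bb:collider[blocks] ⇒ blocked
  6. Cc → Mm ← Ss → Bb ← Aa — Mm:collider[open]; Ss:fork[open]; Bb:collider[blocks] ⇒ blocked
All paths are blocked; Cc ⊥ Aa | {Ff, Hh} holds.

Yes — Cc and Aa are d-separated given {Ff, Hh}.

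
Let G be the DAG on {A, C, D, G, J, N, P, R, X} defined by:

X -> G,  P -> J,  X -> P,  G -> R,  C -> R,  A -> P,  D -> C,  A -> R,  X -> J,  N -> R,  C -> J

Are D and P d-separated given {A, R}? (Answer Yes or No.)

We examine all 6 paths between D and P:
Path 1: D → C → J ← P
  J is a collider here and neither J nor any of its descendants is conditioned on, so the collider stays closed — the path is blocked at J.
Path 2: D → C → J ← X → G → R ← A → P
  J is a collider here and neither J nor any of its descendants is conditioned on, so the collider stays closed — the path is blocked at J.
Path 3: D → C → J ← X → P
  J is a collider here and neither J nor any of its descendants is conditioned on, so the collider stays closed — the path is blocked at J.
Path 4: D → C → R ← G ← X → J ← P
  J is a collider here and neither J nor any of its descendants is conditioned on, so the collider stays closed — the path is blocked at J.
Path 5: D → C → R ← G ← X → P
  C is a chain and C is not conditioned on; R is a collider and R is conditioned on, which opens it; G is a chain and G is not conditioned on; X is a fork and X is not conditioned on — no node blocks this path, so it is active.
Path 6: D → C → R ← A → P
  A is a fork here and A is conditioned on, so the path is blocked at A.
Because an active path exists, D and P are not d-separated.

No — D and P are not d-separated given {A, R}.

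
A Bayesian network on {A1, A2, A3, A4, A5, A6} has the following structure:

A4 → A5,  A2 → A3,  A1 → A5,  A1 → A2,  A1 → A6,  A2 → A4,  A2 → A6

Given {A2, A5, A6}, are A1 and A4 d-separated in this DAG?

No — A1 and A4 are not d-separated given {A2, A5, A6}.

Enumerating the 3 paths from A1 to A4 and testing each for blocking by {A2, A5, A6}:
Path 1: A1 → A5 ← A4
  A5 is a collider and A5 is conditioned on, which opens it — no node blocks this path, so it is active.
Path 2: A1 → A6 ← A2 → A4
  A2 is a fork here and A2 is conditioned on, so the path is blocked at A2.
Path 3: A1 → A2 → A4
  A2 is a chain here and A2 is conditioned on, so the path is blocked at A2.
Because an active path exists, A1 and A4 are not d-separated.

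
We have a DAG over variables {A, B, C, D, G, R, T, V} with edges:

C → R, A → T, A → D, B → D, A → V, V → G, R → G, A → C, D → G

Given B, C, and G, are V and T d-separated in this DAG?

No

There are 3 undirected paths between V and T; checking each against the conditioning set {B, C, G}:
Path 1: V → G ← D ← A → T
  G is a collider and G is conditioned on, which opens it; D is a chain and D is not conditioned on; A is a fork and A is not conditioned on — no node blocks this path, so it is active.
Path 2: V → G ← R ← C ← A → T
  C is a chain here and C is conditioned on, so the path is blocked at C.
Path 3: V ← A → T
  A is a fork and A is not conditioned on — no node blocks this path, so it is active.
Since the path V → G ← D ← A → T is active, V and T are not d-separated given {B, C, G}.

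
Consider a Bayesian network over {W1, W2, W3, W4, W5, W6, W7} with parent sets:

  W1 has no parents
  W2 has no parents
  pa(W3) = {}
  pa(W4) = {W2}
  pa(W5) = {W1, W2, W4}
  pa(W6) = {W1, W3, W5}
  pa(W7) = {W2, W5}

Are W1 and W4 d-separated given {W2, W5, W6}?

No

We examine all 6 paths between W1 and W4:
  1. W1 → W5 → W7 ← W2 → W4 — W5:chain[blocks]; W7:collider[blocks]; W2:fork[blocks] ⇒ blocked
  2. W1 → W5 ← W4 — W5:collider[open] ⇒ active
  3. W1 → W5 ← W2 → W4 — W5:collider[open]; W2:fork[blocks] ⇒ blocked
  4. W1 → W6 ← W5 → W7 ← W2 → W4 — W6:collider[open]; W5:fork[blocks]; W7:collider[blocks]; W2:fork[blocks] ⇒ blocked
  5. W1 → W6 ← W5 ← W4 — W6:collider[open]; W5:chain[blocks] ⇒ blocked
  6. W1 → W6 ← W5 ← W2 → W4 — W6:collider[open]; W5:chain[blocks]; W2:fork[blocks] ⇒ blocked
Since the path W1 → W5 ← W4 is active, W1 and W4 are not d-separated given {W2, W5, W6}.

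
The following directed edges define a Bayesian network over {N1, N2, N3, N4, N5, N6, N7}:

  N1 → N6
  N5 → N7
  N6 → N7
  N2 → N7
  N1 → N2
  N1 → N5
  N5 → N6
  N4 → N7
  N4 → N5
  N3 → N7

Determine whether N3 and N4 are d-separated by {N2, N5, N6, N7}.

6 paths connect N3 and N4; each must be blocked for d-separation to hold:
  1. N3 → N7 ← N6 ← N5 ← N4 — N7:collider[open]; N6:chain[blocks]; N5:chain[blocks] ⇒ blocked
  2. N3 → N7 ← N6 ← N1 → N5 ← N4 — N7:collider[open]; N6:chain[blocks]; N1:fork[open]; N5:collider[open] ⇒ blocked
  3. N3 → N7 ← N5 ← N4 — N7:collider[open]; N5:chain[blocks] ⇒ blocked
  4. N3 → N7 ← N4 — N7:collider[open] ⇒ active
  5. N3 → N7 ← N2 ← N1 → N6 ← N5 ← N4 — N7:collider[open]; N2:chain[blocks]; N1:fork[open]; N6:collider[open]; N5:chain[blocks] ⇒ blocked
  6. N3 → N7 ← N2 ← N1 → N5 ← N4 — N7:collider[open]; N2:chain[blocks]; N1:fork[open]; N5:collider[open] ⇒ blocked
Because an active path exists, N3 and N4 are not d-separated.

No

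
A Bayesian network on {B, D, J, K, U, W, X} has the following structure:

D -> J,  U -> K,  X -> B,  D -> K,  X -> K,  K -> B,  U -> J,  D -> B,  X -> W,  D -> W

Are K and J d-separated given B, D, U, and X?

We examine all 6 paths between K and J:
Path 1: K ← D → J
  D is a fork here and D is conditioned on, so the path is blocked at D.
Path 2: K ← X → W ← D → J
  X is a fork here and X is conditioned on, so the path is blocked at X.
Path 3: K ← X → B ← D → J
  X is a fork here and X is conditioned on, so the path is blocked at X.
Path 4: K → B ← D → J
  D is a fork here and D is conditioned on, so the path is blocked at D.
Path 5: K → B ← X → W ← D → J
  X is a fork here and X is conditioned on, so the path is blocked at X.
Path 6: K ← U → J
  U is a fork here and U is conditioned on, so the path is blocked at U.
Every path is blocked, so K and J are d-separated given {B, D, U, X}.

Yes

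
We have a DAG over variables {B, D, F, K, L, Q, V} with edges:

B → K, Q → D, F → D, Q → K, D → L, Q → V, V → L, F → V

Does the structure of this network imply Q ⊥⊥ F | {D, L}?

No

There are 4 undirected paths between Q and F; checking each against the conditioning set {D, L}:
Path 1: Q → V → L ← D ← F
  D is a chain here and D is conditioned on, so the path is blocked at D.
Path 2: Q → V ← F
  V is a collider and its descendant L is conditioned on, which opens it — no node blocks this path, so it is active.
Path 3: Q → D → L ← V ← F
  D is a chain here and D is conditioned on, so the path is blocked at D.
Path 4: Q → D ← F
  D is a collider and D is conditioned on, which opens it — no node blocks this path, so it is active.
At least one path is unblocked, so d-separation fails.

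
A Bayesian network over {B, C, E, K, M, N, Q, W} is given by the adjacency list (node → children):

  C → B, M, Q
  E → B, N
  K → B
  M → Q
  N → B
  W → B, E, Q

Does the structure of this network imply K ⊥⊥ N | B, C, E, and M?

Enumerating the 5 paths from K to N and testing each for blocking by {B, C, E, M}:
  1. K → B ← C → Q ← W → E → N — B:collider[open]; C:fork[blocks]; Q:collider[blocks]; W:fork[open]; E:chain[blocks] ⇒ blocked
  2. K → B ← C → M → Q ← W → E → N — B:collider[open]; C:fork[blocks]; M:chain[blocks]; Q:collider[blocks]; W:fork[open]; E:chain[blocks] ⇒ blocked
  3. K → B ← N — B:collider[open] ⇒ active
  4. K → B ← W → E → N — B:collider[open]; W:fork[open]; E:chain[blocks] ⇒ blocked
  5. K → B ← E → N — B:collider[open]; E:fork[blocks] ⇒ blocked
Because an active path exists, K and N are not d-separated.

No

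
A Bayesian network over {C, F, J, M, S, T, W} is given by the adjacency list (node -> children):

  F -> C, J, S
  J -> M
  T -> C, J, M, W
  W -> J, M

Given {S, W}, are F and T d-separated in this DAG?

There are 6 undirected paths between F and T; checking each against the conditioning set {S, W}:
Path 1: F → J → M ← T
  M is a collider here and neither M nor any of its descendants is conditioned on, so the collider stays closed — the path is blocked at M.
Path 2: F → J → M ← W ← T
  M is a collider here and neither M nor any of its descendants is conditioned on, so the collider stays closed — the path is blocked at M.
Path 3: F → J ← T
  J is a collider here and neither J nor any of its descendants is conditioned on, so the collider stays closed — the path is blocked at J.
Path 4: F → J ← W → M ← T
  J is a collider here and neither J nor any of its descendants is conditioned on, so the collider stays closed — the path is blocked at J.
Path 5: F → J ← W ← T
  J is a collider here and neither J nor any of its descendants is conditioned on, so the collider stays closed — the path is blocked at J.
Path 6: F → C ← T
  C is a collider here and neither C nor any of its descendants is conditioned on, so the collider stays closed — the path is blocked at C.
Since every path is blocked, d-separation holds.

Yes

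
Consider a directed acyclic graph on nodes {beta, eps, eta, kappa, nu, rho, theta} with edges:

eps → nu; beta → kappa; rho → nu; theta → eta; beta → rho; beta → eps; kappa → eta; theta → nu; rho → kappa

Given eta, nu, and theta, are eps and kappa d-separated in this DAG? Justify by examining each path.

Enumerating the 6 paths from eps to kappa and testing each for blocking by {eta, nu, theta}:
  1. eps → nu ← theta → eta ← kappa — nu:collider[open]; theta:fork[blocks]; eta:collider[open] ⇒ blocked
  2. eps → nu ← rho ← beta → kappa — nu:collider[open]; rho:chain[open]; beta:fork[open] ⇒ active
  3. eps → nu ← rho → kappa — nu:collider[open]; rho:fork[open] ⇒ active
  4. eps ← beta → rho → nu ← theta → eta ← kappa — beta:fork[open]; rho:chain[open]; nu:collider[open]; theta:fork[blocks]; eta:collider[open] ⇒ blocked
  5. eps ← beta → rho → kappa — beta:fork[open]; rho:chain[open] ⇒ active
  6. eps ← beta → kappa — beta:fork[open] ⇒ active
At least one path is unblocked, so d-separation fails.

No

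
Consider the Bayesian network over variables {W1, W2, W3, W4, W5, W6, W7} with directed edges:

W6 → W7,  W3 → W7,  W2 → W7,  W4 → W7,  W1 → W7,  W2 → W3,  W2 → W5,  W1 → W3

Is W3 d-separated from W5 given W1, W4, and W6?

3 paths connect W3 and W5; each must be blocked for d-separation to hold:
Path 1: W3 → W7 ← W2 → W5
  W7 is a collider here and neither W7 nor any of its descendants is conditioned on, so the collider stays closed — the path is blocked at W7.
Path 2: W3 ← W2 → W5
  W2 is a fork and W2 is not conditioned on — no node blocks this path, so it is active.
Path 3: W3 ← W1 → W7 ← W2 → W5
  W1 is a fork here and W1 is conditioned on, so the path is blocked at W1.
Because an active path exists, W3 and W5 are not d-separated.

No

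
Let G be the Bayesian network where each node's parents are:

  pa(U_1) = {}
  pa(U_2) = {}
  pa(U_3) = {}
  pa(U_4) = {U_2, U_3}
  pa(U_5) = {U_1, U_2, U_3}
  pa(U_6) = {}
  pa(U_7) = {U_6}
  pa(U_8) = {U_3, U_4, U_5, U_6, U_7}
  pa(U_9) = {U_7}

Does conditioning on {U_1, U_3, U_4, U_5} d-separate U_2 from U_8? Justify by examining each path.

We examine all 6 paths between U_2 and U_8:
Path 1: U_2 → U_4 ← U_3 → U_5 → U_8
  U_3 is a fork here and U_3 is conditioned on, so the path is blocked at U_3.
Path 2: U_2 → U_4 ← U_3 → U_8
  U_3 is a fork here and U_3 is conditioned on, so the path is blocked at U_3.
Path 3: U_2 → U_4 → U_8
  U_4 is a chain here and U_4 is conditioned on, so the path is blocked at U_4.
Path 4: U_2 → U_5 ← U_3 → U_4 → U_8
  U_3 is a fork here and U_3 is conditioned on, so the path is blocked at U_3.
Path 5: U_2 → U_5 ← U_3 → U_8
  U_3 is a fork here and U_3 is conditioned on, so the path is blocked at U_3.
Path 6: U_2 → U_5 → U_8
  U_5 is a chain here and U_5 is conditioned on, so the path is blocked at U_5.
Every path is blocked, so U_2 and U_8 are d-separated given {U_1, U_3, U_4, U_5}.

Yes — U_2 and U_8 are d-separated given {U_1, U_3, U_4, U_5}.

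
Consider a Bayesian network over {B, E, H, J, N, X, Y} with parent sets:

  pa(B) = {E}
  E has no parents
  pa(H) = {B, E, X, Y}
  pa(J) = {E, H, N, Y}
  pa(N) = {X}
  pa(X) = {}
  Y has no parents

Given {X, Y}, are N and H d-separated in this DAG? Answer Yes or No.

Yes

We examine all 5 paths between N and H:
Path 1: N → J ← E → B → H
  J is a collider here and neither J nor any of its descendants is conditioned on, so the collider stays closed — the path is blocked at J.
Path 2: N → J ← E → H
  J is a collider here and neither J nor any of its descendants is conditioned on, so the collider stays closed — the path is blocked at J.
Path 3: N → J ← Y → H
  J is a collider here and neither J nor any of its descendants is conditioned on, so the collider stays closed — the path is blocked at J.
Path 4: N → J ← H
  J is a collider here and neither J nor any of its descendants is conditioned on, so the collider stays closed — the path is blocked at J.
Path 5: N ← X → H
  X is a fork here and X is conditioned on, so the path is blocked at X.
All paths are blocked; N ⊥ H | {X, Y} holds.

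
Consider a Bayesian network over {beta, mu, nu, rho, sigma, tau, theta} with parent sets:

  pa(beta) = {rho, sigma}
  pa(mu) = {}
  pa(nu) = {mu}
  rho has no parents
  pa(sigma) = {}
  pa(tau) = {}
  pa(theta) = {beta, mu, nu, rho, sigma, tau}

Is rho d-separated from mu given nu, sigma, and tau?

We examine all 6 paths between rho and mu:
Path 1: rho → theta ← nu ← mu
  theta is a collider here and neither theta nor any of its descendants is conditioned on, so the collider stays closed — the path is blocked at theta.
Path 2: rho → theta ← mu
  theta is a collider here and neither theta nor any of its descendants is conditioned on, so the collider stays closed — the path is blocked at theta.
Path 3: rho → beta → theta ← nu ← mu
  theta is a collider here and neither theta nor any of its descendants is conditioned on, so the collider stays closed — the path is blocked at theta.
Path 4: rho → beta → theta ← mu
  theta is a collider here and neither theta nor any of its descendants is conditioned on, so the collider stays closed — the path is blocked at theta.
Path 5: rho → beta ← sigma → theta ← nu ← mu
  beta is a collider here and neither beta nor any of its descendants is conditioned on, so the collider stays closed — the path is blocked at beta.
Path 6: rho → beta ← sigma → theta ← mu
  beta is a collider here and neither beta nor any of its descendants is conditioned on, so the collider stays closed — the path is blocked at beta.
Since every path is blocked, d-separation holds.

Yes — rho and mu are d-separated given {nu, sigma, tau}.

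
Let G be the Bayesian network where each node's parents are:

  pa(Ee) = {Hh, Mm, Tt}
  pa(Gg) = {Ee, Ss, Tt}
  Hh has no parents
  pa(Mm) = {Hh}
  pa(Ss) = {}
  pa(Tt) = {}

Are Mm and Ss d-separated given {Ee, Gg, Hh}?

No

There are 4 undirected paths between Mm and Ss; checking each against the conditioning set {Ee, Gg, Hh}:
Path 1: Mm ← Hh → Ee → Gg ← Ss
  Hh is a fork here and Hh is conditioned on, so the path is blocked at Hh.
Path 2: Mm ← Hh → Ee ← Tt → Gg ← Ss
  Hh is a fork here and Hh is conditioned on, so the path is blocked at Hh.
Path 3: Mm → Ee → Gg ← Ss
  Ee is a chain here and Ee is conditioned on, so the path is blocked at Ee.
Path 4: Mm → Ee ← Tt → Gg ← Ss
  Ee is a collider and Ee is conditioned on, which opens it; Tt is a fork and Tt is not conditioned on; Gg is a collider and Gg is conditioned on, which opens it — no node blocks this path, so it is active.
Since the path Mm → Ee ← Tt → Gg ← Ss is active, Mm and Ss are not d-separated given {Ee, Gg, Hh}.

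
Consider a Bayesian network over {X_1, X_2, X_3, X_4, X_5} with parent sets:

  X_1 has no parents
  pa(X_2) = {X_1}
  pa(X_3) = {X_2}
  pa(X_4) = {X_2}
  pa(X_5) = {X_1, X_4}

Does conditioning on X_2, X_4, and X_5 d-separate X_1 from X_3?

Yes — X_1 and X_3 are d-separated given {X_2, X_4, X_5}.

2 paths connect X_1 and X_3; each must be blocked for d-separation to hold:
Path 1: X_1 → X_5 ← X_4 ← X_2 → X_3
  X_4 is a chain here and X_4 is conditioned on, so the path is blocked at X_4.
Path 2: X_1 → X_2 → X_3
  X_2 is a chain here and X_2 is conditioned on, so the path is blocked at X_2.
Since every path is blocked, d-separation holds.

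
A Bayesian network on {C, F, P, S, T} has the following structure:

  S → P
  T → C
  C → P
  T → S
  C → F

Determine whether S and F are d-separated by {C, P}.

Enumerating the 2 paths from S to F and testing each for blocking by {C, P}:
Path 1: S → P ← C → F
  C is a fork here and C is conditioned on, so the path is blocked at C.
Path 2: S ← T → C → F
  C is a chain here and C is conditioned on, so the path is blocked at C.
Since every path is blocked, d-separation holds.

Yes — S and F are d-separated given {C, P}.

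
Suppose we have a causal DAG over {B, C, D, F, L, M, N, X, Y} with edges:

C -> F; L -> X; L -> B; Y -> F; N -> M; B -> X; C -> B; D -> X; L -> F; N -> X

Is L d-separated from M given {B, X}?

No

There are 3 undirected paths between L and M; checking each against the conditioning set {B, X}:
  1. L → X ← N → M — X:collider[open]; N:fork[open] ⇒ active
  2. L → F ← C → B → X ← N → M — F:collider[blocks]; C:fork[open]; B:chain[blocks]; X:collider[open]; N:fork[open] ⇒ blocked
  3. L → B → X ← N → M — B:chain[blocks]; X:collider[open]; N:fork[open] ⇒ blocked
At least one path is unblocked, so d-separation fails.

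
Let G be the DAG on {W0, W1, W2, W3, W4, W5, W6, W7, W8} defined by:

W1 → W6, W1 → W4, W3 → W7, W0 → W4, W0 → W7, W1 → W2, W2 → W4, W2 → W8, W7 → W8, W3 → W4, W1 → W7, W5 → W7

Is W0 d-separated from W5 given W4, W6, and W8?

No

6 paths connect W0 and W5; each must be blocked for d-separation to hold:
Path 1: W0 → W7 ← W5
  W7 is a collider and its descendant W8 is conditioned on, which opens it — no node blocks this path, so it is active.
Path 2: W0 → W4 ← W2 → W8 ← W7 ← W5
  W4 is a collider and W4 is conditioned on, which opens it; W2 is a fork and W2 is not conditioned on; W8 is a collider and W8 is conditioned on, which opens it; W7 is a chain and W7 is not conditioned on — no node blocks this path, so it is active.
Path 3: W0 → W4 ← W2 ← W1 → W7 ← W5
  W4 is a collider and W4 is conditioned on, which opens it; W2 is a chain and W2 is not conditioned on; W1 is a fork and W1 is not conditioned on; W7 is a collider and its descendant W8 is conditioned on, which opens it — no node blocks this path, so it is active.
Path 4: W0 → W4 ← W3 → W7 ← W5
  W4 is a collider and W4 is conditioned on, which opens it; W3 is a fork and W3 is not conditioned on; W7 is a collider and its descendant W8 is conditioned on, which opens it — no node blocks this path, so it is active.
Path 5: W0 → W4 ← W1 → W7 ← W5
  W4 is a collider and W4 is conditioned on, which opens it; W1 is a fork and W1 is not conditioned on; W7 is a collider and its descendant W8 is conditioned on, which opens it — no node blocks this path, so it is active.
Path 6: W0 → W4 ← W1 → W2 → W8 ← W7 ← W5
  W4 is a collider and W4 is conditioned on, which opens it; W1 is a fork and W1 is not conditioned on; W2 is a chain and W2 is not conditioned on; W8 is a collider and W8 is conditioned on, which opens it; W7 is a chain and W7 is not conditioned on — no node blocks this path, so it is active.
Since the path W0 → W7 ← W5 is active, W0 and W5 are not d-separated given {W4, W6, W8}.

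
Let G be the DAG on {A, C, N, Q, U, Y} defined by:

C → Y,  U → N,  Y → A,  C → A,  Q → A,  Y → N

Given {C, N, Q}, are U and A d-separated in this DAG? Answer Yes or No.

We examine all 2 paths between U and A:
Path 1: U → N ← Y → A
  N is a collider and N is conditioned on, which opens it; Y is a fork and Y is not conditioned on — no node blocks this path, so it is active.
Path 2: U → N ← Y ← C → A
  C is a fork here and C is conditioned on, so the path is blocked at C.
Because an active path exists, U and A are not d-separated.

No — U and A are not d-separated given {C, N, Q}.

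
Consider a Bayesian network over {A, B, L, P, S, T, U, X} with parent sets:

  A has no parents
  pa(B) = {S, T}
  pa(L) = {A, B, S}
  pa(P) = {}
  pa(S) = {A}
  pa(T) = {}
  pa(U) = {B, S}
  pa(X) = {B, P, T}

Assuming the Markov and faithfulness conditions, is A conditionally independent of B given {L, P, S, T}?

No — A and B are not d-separated given {L, P, S, T}.

There are 6 undirected paths between A and B; checking each against the conditioning set {L, P, S, T}:
Path 1: A → L ← B
  L is a collider and L is conditioned on, which opens it — no node blocks this path, so it is active.
Path 2: A → L ← S → B
  S is a fork here and S is conditioned on, so the path is blocked at S.
Path 3: A → L ← S → U ← B
  S is a fork here and S is conditioned on, so the path is blocked at S.
Path 4: A → S → B
  S is a chain here and S is conditioned on, so the path is blocked at S.
Path 5: A → S → U ← B
  S is a chain here and S is conditioned on, so the path is blocked at S.
Path 6: A → S → L ← B
  S is a chain here and S is conditioned on, so the path is blocked at S.
At least one path is unblocked, so d-separation fails.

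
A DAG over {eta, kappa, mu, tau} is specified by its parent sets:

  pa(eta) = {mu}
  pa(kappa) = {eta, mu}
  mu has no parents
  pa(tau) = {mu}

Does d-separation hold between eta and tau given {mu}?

Yes

There are 2 undirected paths between eta and tau; checking each against the conditioning set {mu}:
Path 1: eta → kappa ← mu → tau
  kappa is a collider here and neither kappa nor any of its descendants is conditioned on, so the collider stays closed — the path is blocked at kappa.
Path 2: eta ← mu → tau
  mu is a fork here and mu is conditioned on, so the path is blocked at mu.
All paths are blocked; eta ⊥ tau | {mu} holds.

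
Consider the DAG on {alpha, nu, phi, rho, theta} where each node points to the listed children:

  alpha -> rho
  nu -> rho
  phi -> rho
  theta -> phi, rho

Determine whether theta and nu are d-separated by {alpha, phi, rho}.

No

There are 2 undirected paths between theta and nu; checking each against the conditioning set {alpha, phi, rho}:
Path 1: theta → phi → rho ← nu
  phi is a chain here and phi is conditioned on, so the path is blocked at phi.
Path 2: theta → rho ← nu
  rho is a collider and rho is conditioned on, which opens it — no node blocks this path, so it is active.
Since the path theta → rho ← nu is active, theta and nu are not d-separated given {alpha, phi, rho}.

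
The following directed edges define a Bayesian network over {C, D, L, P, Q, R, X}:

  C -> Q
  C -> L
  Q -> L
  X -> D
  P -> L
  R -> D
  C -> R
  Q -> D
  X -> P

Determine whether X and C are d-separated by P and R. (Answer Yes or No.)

We examine all 6 paths between X and C:
Path 1: X → D ← Q ← C
  D is a collider here and neither D nor any of its descendants is conditioned on, so the collider stays closed — the path is blocked at D.
Path 2: X → D ← Q → L ← C
  D is a collider here and neither D nor any of its descendants is conditioned on, so the collider stays closed — the path is blocked at D.
Path 3: X → D ← R ← C
  D is a collider here and neither D nor any of its descendants is conditioned on, so the collider stays closed — the path is blocked at D.
Path 4: X → P → L ← Q ← C
  P is a chain here and P is conditioned on, so the path is blocked at P.
Path 5: X → P → L ← Q → D ← R ← C
  P is a chain here and P is conditioned on, so the path is blocked at P.
Path 6: X → P → L ← C
  P is a chain here and P is conditioned on, so the path is blocked at P.
Since every path is blocked, d-separation holds.

Yes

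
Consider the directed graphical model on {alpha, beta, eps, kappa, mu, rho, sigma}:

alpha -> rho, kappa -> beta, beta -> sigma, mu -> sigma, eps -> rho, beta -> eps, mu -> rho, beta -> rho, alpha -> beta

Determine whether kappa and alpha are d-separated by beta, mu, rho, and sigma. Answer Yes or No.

There are 4 undirected paths between kappa and alpha; checking each against the conditioning set {beta, mu, rho, sigma}:
Path 1: kappa → beta → rho ← alpha
  beta is a chain here and beta is conditioned on, so the path is blocked at beta.
Path 2: kappa → beta → eps → rho ← alpha
  beta is a chain here and beta is conditioned on, so the path is blocked at beta.
Path 3: kappa → beta ← alpha
  beta is a collider and beta is conditioned on, which opens it — no node blocks this path, so it is active.
Path 4: kappa → beta → sigma ← mu → rho ← alpha
  beta is a chain here and beta is conditioned on, so the path is blocked at beta.
Because an active path exists, kappa and alpha are not d-separated.

No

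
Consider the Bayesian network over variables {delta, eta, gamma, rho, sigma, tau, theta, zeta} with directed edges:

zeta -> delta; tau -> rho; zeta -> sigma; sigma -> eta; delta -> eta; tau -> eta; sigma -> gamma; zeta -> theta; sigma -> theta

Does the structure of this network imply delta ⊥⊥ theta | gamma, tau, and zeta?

4 paths connect delta and theta; each must be blocked for d-separation to hold:
Path 1: delta ← zeta → sigma → theta
  zeta is a fork here and zeta is conditioned on, so the path is blocked at zeta.
Path 2: delta ← zeta → theta
  zeta is a fork here and zeta is conditioned on, so the path is blocked at zeta.
Path 3: delta → eta ← sigma → theta
  eta is a collider here and neither eta nor any of its descendants is conditioned on, so the collider stays closed — the path is blocked at eta.
Path 4: delta → eta ← sigma ← zeta → theta
  eta is a collider here and neither eta nor any of its descendants is conditioned on, so the collider stays closed — the path is blocked at eta.
Every path is blocked, so delta and theta are d-separated given {gamma, tau, zeta}.

Yes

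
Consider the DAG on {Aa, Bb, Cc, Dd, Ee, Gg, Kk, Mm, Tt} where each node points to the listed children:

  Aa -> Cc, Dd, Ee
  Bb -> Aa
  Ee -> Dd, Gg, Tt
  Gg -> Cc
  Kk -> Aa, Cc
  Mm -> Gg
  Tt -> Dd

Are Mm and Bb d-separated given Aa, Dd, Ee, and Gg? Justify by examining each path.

Yes

Enumerating the 5 paths from Mm to Bb and testing each for blocking by {Aa, Dd, Ee, Gg}:
Path 1: Mm → Gg → Cc ← Aa ← Bb
  Gg is a chain here and Gg is conditioned on, so the path is blocked at Gg.
Path 2: Mm → Gg → Cc ← Kk → Aa ← Bb
  Gg is a chain here and Gg is conditioned on, so the path is blocked at Gg.
Path 3: Mm → Gg ← Ee ← Aa ← Bb
  Ee is a chain here and Ee is conditioned on, so the path is blocked at Ee.
Path 4: Mm → Gg ← Ee → Tt → Dd ← Aa ← Bb
  Ee is a fork here and Ee is conditioned on, so the path is blocked at Ee.
Path 5: Mm → Gg ← Ee → Dd ← Aa ← Bb
  Ee is a fork here and Ee is conditioned on, so the path is blocked at Ee.
Since every path is blocked, d-separation holds.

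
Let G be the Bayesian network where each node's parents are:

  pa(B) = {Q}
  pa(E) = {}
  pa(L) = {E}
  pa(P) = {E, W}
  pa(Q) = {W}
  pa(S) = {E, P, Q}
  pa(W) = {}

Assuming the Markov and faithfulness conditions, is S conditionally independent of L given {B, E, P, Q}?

There are 3 undirected paths between S and L; checking each against the conditioning set {B, E, P, Q}:
Path 1: S ← Q ← W → P ← E → L
  Q is a chain here and Q is conditioned on, so the path is blocked at Q.
Path 2: S ← P ← E → L
  P is a chain here and P is conditioned on, so the path is blocked at P.
Path 3: S ← E → L
  E is a fork here and E is conditioned on, so the path is blocked at E.
All paths are blocked; S ⊥ L | {B, E, P, Q} holds.

Yes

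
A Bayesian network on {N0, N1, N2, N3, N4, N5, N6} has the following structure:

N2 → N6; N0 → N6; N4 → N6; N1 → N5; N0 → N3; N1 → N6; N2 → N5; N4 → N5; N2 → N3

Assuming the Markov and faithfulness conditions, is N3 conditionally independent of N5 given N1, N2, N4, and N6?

6 paths connect N3 and N5; each must be blocked for d-separation to hold:
  1. N3 ← N0 → N6 ← N2 → N5 — N0:fork[open]; N6:collider[open]; N2:fork[blocks] ⇒ blocked
  2. N3 ← N0 → N6 ← N4 → N5 — N0:fork[open]; N6:collider[open]; N4:fork[blocks] ⇒ blocked
  3. N3 ← N0 → N6 ← N1 → N5 — N0:fork[open]; N6:collider[open]; N1:fork[blocks] ⇒ blocked
  4. N3 ← N2 → N5 — N2:fork[blocks] ⇒ blocked
  5. N3 ← N2 → N6 ← N4 → N5 — N2:fork[blocks]; N6:collider[open]; N4:fork[blocks] ⇒ blocked
  6. N3 ← N2 → N6 ← N1 → N5 — N2:fork[blocks]; N6:collider[open]; N1:fork[blocks] ⇒ blocked
All paths are blocked; N3 ⊥ N5 | {N1, N2, N4, N6} holds.

Yes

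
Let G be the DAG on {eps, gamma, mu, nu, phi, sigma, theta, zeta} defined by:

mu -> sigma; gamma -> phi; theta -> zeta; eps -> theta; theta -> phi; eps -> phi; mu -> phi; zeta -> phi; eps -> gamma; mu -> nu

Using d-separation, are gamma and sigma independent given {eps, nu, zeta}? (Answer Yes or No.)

Yes

We examine all 4 paths between gamma and sigma:
Path 1: gamma → phi ← mu → sigma
  phi is a collider here and neither phi nor any of its descendants is conditioned on, so the collider stays closed — the path is blocked at phi.
Path 2: gamma ← eps → phi ← mu → sigma
  eps is a fork here and eps is conditioned on, so the path is blocked at eps.
Path 3: gamma ← eps → theta → phi ← mu → sigma
  eps is a fork here and eps is conditioned on, so the path is blocked at eps.
Path 4: gamma ← eps → theta → zeta → phi ← mu → sigma
  eps is a fork here and eps is conditioned on, so the path is blocked at eps.
All paths are blocked; gamma ⊥ sigma | {eps, nu, zeta} holds.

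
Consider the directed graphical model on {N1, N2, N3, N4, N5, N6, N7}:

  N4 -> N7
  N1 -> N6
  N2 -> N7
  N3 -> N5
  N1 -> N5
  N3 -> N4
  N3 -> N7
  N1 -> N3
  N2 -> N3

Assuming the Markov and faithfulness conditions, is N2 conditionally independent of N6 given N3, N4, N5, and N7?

We examine all 6 paths between N2 and N6:
Path 1: N2 → N7 ← N4 ← N3 → N5 ← N1 → N6
  N4 is a chain here and N4 is conditioned on, so the path is blocked at N4.
Path 2: N2 → N7 ← N4 ← N3 ← N1 → N6
  N4 is a chain here and N4 is conditioned on, so the path is blocked at N4.
Path 3: N2 → N7 ← N3 → N5 ← N1 → N6
  N3 is a fork here and N3 is conditioned on, so the path is blocked at N3.
Path 4: N2 → N7 ← N3 ← N1 → N6
  N3 is a chain here and N3 is conditioned on, so the path is blocked at N3.
Path 5: N2 → N3 → N5 ← N1 → N6
  N3 is a chain here and N3 is conditioned on, so the path is blocked at N3.
Path 6: N2 → N3 ← N1 → N6
  N3 is a collider and N3 is conditioned on, which opens it; N1 is a fork and N1 is not conditioned on — no node blocks this path, so it is active.
Because an active path exists, N2 and N6 are not d-separated.

No — N2 and N6 are not d-separated given {N3, N4, N5, N7}.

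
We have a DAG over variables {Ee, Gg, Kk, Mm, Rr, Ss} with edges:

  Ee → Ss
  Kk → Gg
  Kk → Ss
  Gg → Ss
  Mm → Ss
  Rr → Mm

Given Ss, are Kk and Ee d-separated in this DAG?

Enumerating the 2 paths from Kk to Ee and testing each for blocking by {Ss}:
  1. Kk → Ss ← Ee — Ss:collider[open] ⇒ active
  2. Kk → Gg → Ss ← Ee — Gg:chain[open]; Ss:collider[open] ⇒ active
Because an active path exists, Kk and Ee are not d-separated.

No — Kk and Ee are not d-separated given {Ss}.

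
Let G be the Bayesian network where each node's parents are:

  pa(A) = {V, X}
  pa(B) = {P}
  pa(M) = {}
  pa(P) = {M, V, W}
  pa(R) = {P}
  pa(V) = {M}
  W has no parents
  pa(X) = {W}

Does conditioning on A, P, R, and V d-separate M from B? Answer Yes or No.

Yes

Enumerating the 3 paths from M to B and testing each for blocking by {A, P, R, V}:
Path 1: M → P → B
  P is a chain here and P is conditioned on, so the path is blocked at P.
Path 2: M → V → P → B
  V is a chain here and V is conditioned on, so the path is blocked at V.
Path 3: M → V → A ← X ← W → P → B
  V is a chain here and V is conditioned on, so the path is blocked at V.
Every path is blocked, so M and B are d-separated given {A, P, R, V}.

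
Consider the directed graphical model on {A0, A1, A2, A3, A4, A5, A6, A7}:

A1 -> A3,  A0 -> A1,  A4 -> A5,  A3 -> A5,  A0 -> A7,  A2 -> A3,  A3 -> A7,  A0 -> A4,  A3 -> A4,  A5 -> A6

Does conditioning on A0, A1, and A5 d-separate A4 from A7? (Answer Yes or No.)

No — A4 and A7 are not d-separated given {A0, A1, A5}.

We examine all 6 paths between A4 and A7:
Path 1: A4 ← A3 ← A1 ← A0 → A7
  A1 is a chain here and A1 is conditioned on, so the path is blocked at A1.
Path 2: A4 ← A3 → A7
  A3 is a fork and A3 is not conditioned on — no node blocks this path, so it is active.
Path 3: A4 → A5 ← A3 ← A1 ← A0 → A7
  A1 is a chain here and A1 is conditioned on, so the path is blocked at A1.
Path 4: A4 → A5 ← A3 → A7
  A5 is a collider and A5 is conditioned on, which opens it; A3 is a fork and A3 is not conditioned on — no node blocks this path, so it is active.
Path 5: A4 ← A0 → A1 → A3 → A7
  A0 is a fork here and A0 is conditioned on, so the path is blocked at A0.
Path 6: A4 ← A0 → A7
  A0 is a fork here and A0 is conditioned on, so the path is blocked at A0.
At least one path is unblocked, so d-separation fails.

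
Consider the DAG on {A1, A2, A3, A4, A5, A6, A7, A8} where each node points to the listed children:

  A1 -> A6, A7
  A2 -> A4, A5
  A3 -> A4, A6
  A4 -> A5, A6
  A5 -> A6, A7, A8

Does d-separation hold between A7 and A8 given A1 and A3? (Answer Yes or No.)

We examine all 6 paths between A7 and A8:
Path 1: A7 ← A1 → A6 ← A4 ← A2 → A5 → A8
  A1 is a fork here and A1 is conditioned on, so the path is blocked at A1.
Path 2: A7 ← A1 → A6 ← A4 → A5 → A8
  A1 is a fork here and A1 is conditioned on, so the path is blocked at A1.
Path 3: A7 ← A1 → A6 ← A3 → A4 ← A2 → A5 → A8
  A1 is a fork here and A1 is conditioned on, so the path is blocked at A1.
Path 4: A7 ← A1 → A6 ← A3 → A4 → A5 → A8
  A1 is a fork here and A1 is conditioned on, so the path is blocked at A1.
Path 5: A7 ← A1 → A6 ← A5 → A8
  A1 is a fork here and A1 is conditioned on, so the path is blocked at A1.
Path 6: A7 ← A5 → A8
  A5 is a fork and A5 is not conditioned on — no node blocks this path, so it is active.
At least one path is unblocked, so d-separation fails.

No — A7 and A8 are not d-separated given {A1, A3}.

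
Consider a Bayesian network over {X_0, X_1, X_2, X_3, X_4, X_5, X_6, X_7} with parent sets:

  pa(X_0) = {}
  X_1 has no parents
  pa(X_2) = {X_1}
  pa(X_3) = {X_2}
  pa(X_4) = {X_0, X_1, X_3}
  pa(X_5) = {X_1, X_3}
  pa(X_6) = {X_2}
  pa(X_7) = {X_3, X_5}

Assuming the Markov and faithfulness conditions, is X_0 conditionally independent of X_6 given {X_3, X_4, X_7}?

No — X_0 and X_6 are not d-separated given {X_3, X_4, X_7}.

6 paths connect X_0 and X_6; each must be blocked for d-separation to hold:
Path 1: X_0 → X_4 ← X_3 ← X_2 → X_6
  X_3 is a chain here and X_3 is conditioned on, so the path is blocked at X_3.
Path 2: X_0 → X_4 ← X_3 → X_7 ← X_5 ← X_1 → X_2 → X_6
  X_3 is a fork here and X_3 is conditioned on, so the path is blocked at X_3.
Path 3: X_0 → X_4 ← X_3 → X_5 ← X_1 → X_2 → X_6
  X_3 is a fork here and X_3 is conditioned on, so the path is blocked at X_3.
Path 4: X_0 → X_4 ← X_1 → X_2 → X_6
  X_4 is a collider and X_4 is conditioned on, which opens it; X_1 is a fork and X_1 is not conditioned on; X_2 is a chain and X_2 is not conditioned on — no node blocks this path, so it is active.
Path 5: X_0 → X_4 ← X_1 → X_5 ← X_3 ← X_2 → X_6
  X_3 is a chain here and X_3 is conditioned on, so the path is blocked at X_3.
Path 6: X_0 → X_4 ← X_1 → X_5 → X_7 ← X_3 ← X_2 → X_6
  X_3 is a chain here and X_3 is conditioned on, so the path is blocked at X_3.
Since the path X_0 → X_4 ← X_1 → X_2 → X_6 is active, X_0 and X_6 are not d-separated given {X_3, X_4, X_7}.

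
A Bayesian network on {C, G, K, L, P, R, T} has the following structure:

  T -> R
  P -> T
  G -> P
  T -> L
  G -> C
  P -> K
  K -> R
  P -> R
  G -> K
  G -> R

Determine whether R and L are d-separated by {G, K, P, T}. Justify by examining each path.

There are 6 undirected paths between R and L; checking each against the conditioning set {G, K, P, T}:
  1. R ← T → L — T:fork[blocks] ⇒ blocked
  2. R ← P → T → L — P:fork[blocks]; T:chain[blocks] ⇒ blocked
  3. R ← K ← P → T → L — K:chain[blocks]; P:fork[blocks]; T:chain[blocks] ⇒ blocked
  4. R ← K ← G → P → T → L — K:chain[blocks]; G:fork[blocks]; P:chain[blocks]; T:chain[blocks] ⇒ blocked
  5. R ← G → P → T → L — G:fork[blocks]; P:chain[blocks]; T:chain[blocks] ⇒ blocked
  6. R ← G → K ← P → T → L — G:fork[blocks]; K:collider[open]; P:fork[blocks]; T:chain[blocks] ⇒ blocked
Since every path is blocked, d-separation holds.

Yes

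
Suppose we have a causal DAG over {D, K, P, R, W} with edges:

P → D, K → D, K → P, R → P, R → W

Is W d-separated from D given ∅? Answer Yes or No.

2 paths connect W and D; each must be blocked for d-separation to hold:
Path 1: W ← R → P → D
  R is a fork and R is not conditioned on; P is a chain and P is not conditioned on — no node blocks this path, so it is active.
Path 2: W ← R → P ← K → D
  P is a collider here and neither P nor any of its descendants is conditioned on, so the collider stays closed — the path is blocked at P.
At least one path is unblocked, so d-separation fails.

No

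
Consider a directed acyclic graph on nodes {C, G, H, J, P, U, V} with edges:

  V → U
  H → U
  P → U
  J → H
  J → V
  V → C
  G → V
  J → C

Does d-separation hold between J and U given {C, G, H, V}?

Yes

There are 3 undirected paths between J and U; checking each against the conditioning set {C, G, H, V}:
Path 1: J → C ← V → U
  V is a fork here and V is conditioned on, so the path is blocked at V.
Path 2: J → H → U
  H is a chain here and H is conditioned on, so the path is blocked at H.
Path 3: J → V → U
  V is a chain here and V is conditioned on, so the path is blocked at V.
Since every path is blocked, d-separation holds.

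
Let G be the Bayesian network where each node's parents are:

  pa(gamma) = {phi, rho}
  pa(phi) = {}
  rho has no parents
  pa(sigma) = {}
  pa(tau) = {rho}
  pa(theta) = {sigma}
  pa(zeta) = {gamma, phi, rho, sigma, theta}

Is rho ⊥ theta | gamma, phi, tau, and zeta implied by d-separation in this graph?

There are 6 undirected paths between rho and theta; checking each against the conditioning set {gamma, phi, tau, zeta}:
Path 1: rho → zeta ← theta
  zeta is a collider and zeta is conditioned on, which opens it — no node blocks this path, so it is active.
Path 2: rho → zeta ← sigma → theta
  zeta is a collider and zeta is conditioned on, which opens it; sigma is a fork and sigma is not conditioned on — no node blocks this path, so it is active.
Path 3: rho → gamma → zeta ← theta
  gamma is a chain here and gamma is conditioned on, so the path is blocked at gamma.
Path 4: rho → gamma → zeta ← sigma → theta
  gamma is a chain here and gamma is conditioned on, so the path is blocked at gamma.
Path 5: rho → gamma ← phi → zeta ← theta
  phi is a fork here and phi is conditioned on, so the path is blocked at phi.
Path 6: rho → gamma ← phi → zeta ← sigma → theta
  phi is a fork here and phi is conditioned on, so the path is blocked at phi.
Since the path rho → zeta ← theta is active, rho and theta are not d-separated given {gamma, phi, tau, zeta}.

No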